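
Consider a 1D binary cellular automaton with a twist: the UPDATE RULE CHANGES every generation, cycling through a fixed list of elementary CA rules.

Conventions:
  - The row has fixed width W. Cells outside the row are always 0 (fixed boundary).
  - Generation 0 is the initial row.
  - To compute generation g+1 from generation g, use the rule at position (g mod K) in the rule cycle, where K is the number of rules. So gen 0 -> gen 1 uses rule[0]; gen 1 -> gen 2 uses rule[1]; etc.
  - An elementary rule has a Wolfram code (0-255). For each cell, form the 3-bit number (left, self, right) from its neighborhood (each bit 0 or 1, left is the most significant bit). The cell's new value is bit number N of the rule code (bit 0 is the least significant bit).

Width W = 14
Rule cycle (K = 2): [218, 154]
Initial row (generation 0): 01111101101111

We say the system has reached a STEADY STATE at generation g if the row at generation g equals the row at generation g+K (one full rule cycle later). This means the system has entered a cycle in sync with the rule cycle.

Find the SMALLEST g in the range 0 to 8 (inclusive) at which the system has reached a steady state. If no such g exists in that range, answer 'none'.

Gen 0: 01111101101111
Gen 1 (rule 218): 11111101101111
Gen 2 (rule 154): 11111001001110
Gen 3 (rule 218): 11111110111111
Gen 4 (rule 154): 11111100111110
Gen 5 (rule 218): 11111111111111
Gen 6 (rule 154): 11111111111110
Gen 7 (rule 218): 11111111111111
Gen 8 (rule 154): 11111111111110
Gen 9 (rule 218): 11111111111111
Gen 10 (rule 154): 11111111111110

Answer: 5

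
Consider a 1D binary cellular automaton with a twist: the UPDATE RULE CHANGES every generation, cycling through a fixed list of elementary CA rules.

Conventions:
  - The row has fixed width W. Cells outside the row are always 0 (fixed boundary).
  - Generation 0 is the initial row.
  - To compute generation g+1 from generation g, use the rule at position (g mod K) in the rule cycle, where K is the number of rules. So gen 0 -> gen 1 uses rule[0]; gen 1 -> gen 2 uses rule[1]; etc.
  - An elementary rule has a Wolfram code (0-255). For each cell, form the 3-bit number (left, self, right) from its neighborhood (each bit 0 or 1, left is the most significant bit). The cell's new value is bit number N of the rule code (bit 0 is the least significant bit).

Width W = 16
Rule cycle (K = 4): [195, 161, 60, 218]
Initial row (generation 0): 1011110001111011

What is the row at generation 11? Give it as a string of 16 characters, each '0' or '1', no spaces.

Answer: 1101110010110110

Derivation:
Gen 0: 1011110001111011
Gen 1 (rule 195): 0001110110111001
Gen 2 (rule 161): 1100101001010000
Gen 3 (rule 60): 1010111101111000
Gen 4 (rule 218): 0000111101111100
Gen 5 (rule 195): 1111011100111101
Gen 6 (rule 161): 0110101000011010
Gen 7 (rule 60): 0101111100010111
Gen 8 (rule 218): 1001111110100111
Gen 9 (rule 195): 0010111110001011
Gen 10 (rule 161): 1001011100100100
Gen 11 (rule 60): 1101110010110110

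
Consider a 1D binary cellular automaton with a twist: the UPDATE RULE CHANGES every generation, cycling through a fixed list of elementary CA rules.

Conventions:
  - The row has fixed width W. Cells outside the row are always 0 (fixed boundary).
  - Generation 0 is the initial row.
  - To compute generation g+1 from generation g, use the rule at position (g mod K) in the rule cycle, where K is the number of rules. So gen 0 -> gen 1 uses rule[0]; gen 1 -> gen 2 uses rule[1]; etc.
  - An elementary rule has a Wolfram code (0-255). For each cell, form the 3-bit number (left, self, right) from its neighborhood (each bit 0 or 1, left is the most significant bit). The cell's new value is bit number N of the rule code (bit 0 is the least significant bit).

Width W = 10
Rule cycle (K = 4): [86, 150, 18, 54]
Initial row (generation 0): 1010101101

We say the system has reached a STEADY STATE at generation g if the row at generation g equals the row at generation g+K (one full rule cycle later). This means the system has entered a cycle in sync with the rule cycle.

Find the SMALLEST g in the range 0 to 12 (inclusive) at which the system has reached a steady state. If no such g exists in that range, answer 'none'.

Answer: 3

Derivation:
Gen 0: 1010101101
Gen 1 (rule 86): 1010100101
Gen 2 (rule 150): 1010111101
Gen 3 (rule 18): 0000000000
Gen 4 (rule 54): 0000000000
Gen 5 (rule 86): 0000000000
Gen 6 (rule 150): 0000000000
Gen 7 (rule 18): 0000000000
Gen 8 (rule 54): 0000000000
Gen 9 (rule 86): 0000000000
Gen 10 (rule 150): 0000000000
Gen 11 (rule 18): 0000000000
Gen 12 (rule 54): 0000000000
Gen 13 (rule 86): 0000000000
Gen 14 (rule 150): 0000000000
Gen 15 (rule 18): 0000000000
Gen 16 (rule 54): 0000000000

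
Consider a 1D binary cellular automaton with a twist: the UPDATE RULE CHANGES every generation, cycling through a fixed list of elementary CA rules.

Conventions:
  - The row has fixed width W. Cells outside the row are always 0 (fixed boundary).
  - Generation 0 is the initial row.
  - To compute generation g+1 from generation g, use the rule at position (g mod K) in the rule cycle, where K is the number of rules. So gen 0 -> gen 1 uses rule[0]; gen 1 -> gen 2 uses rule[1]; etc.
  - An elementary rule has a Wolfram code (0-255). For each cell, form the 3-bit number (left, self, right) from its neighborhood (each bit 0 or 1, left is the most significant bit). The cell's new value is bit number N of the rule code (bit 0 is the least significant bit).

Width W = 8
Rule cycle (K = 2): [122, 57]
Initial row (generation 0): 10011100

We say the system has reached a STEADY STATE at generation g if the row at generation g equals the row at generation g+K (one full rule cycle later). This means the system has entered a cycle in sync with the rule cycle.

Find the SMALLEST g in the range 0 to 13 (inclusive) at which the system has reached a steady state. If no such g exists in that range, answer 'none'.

Answer: 13

Derivation:
Gen 0: 10011100
Gen 1 (rule 122): 01110110
Gen 2 (rule 57): 01001101
Gen 3 (rule 122): 10111110
Gen 4 (rule 57): 01100001
Gen 5 (rule 122): 11110010
Gen 6 (rule 57): 10001001
Gen 7 (rule 122): 01010110
Gen 8 (rule 57): 00101101
Gen 9 (rule 122): 01011110
Gen 10 (rule 57): 00110001
Gen 11 (rule 122): 01111010
Gen 12 (rule 57): 01000101
Gen 13 (rule 122): 10101010
Gen 14 (rule 57): 01010101
Gen 15 (rule 122): 10101010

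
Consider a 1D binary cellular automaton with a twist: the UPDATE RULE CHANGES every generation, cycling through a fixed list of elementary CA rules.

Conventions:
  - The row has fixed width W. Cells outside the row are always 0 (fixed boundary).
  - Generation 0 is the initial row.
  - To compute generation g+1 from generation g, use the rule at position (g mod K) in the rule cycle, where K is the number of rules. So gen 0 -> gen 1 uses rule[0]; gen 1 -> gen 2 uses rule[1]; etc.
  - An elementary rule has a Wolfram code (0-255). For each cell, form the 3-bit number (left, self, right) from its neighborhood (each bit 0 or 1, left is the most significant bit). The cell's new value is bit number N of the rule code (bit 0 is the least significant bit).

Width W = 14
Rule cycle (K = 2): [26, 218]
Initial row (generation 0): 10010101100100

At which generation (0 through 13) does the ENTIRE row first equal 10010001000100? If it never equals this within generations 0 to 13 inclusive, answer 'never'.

Answer: 5

Derivation:
Gen 0: 10010101100100
Gen 1 (rule 26): 01100001011010
Gen 2 (rule 218): 11110010011001
Gen 3 (rule 26): 10001101110110
Gen 4 (rule 218): 01011101110111
Gen 5 (rule 26): 10010001000100
Gen 6 (rule 218): 01101010101010
Gen 7 (rule 26): 11000000000001
Gen 8 (rule 218): 11100000000010
Gen 9 (rule 26): 10010000000101
Gen 10 (rule 218): 01101000001000
Gen 11 (rule 26): 11000100010100
Gen 12 (rule 218): 11101010100010
Gen 13 (rule 26): 10000000010101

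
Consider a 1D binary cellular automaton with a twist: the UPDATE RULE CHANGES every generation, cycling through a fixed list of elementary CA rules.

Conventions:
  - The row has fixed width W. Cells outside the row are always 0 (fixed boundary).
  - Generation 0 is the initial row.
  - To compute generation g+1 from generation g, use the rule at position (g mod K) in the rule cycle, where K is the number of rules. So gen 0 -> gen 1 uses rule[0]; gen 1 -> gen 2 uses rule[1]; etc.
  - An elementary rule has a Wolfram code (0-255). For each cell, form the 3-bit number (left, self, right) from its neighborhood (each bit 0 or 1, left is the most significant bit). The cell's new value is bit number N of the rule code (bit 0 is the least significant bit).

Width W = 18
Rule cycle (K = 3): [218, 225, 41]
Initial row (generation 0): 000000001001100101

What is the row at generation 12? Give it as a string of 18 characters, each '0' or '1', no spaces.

Gen 0: 000000001001100101
Gen 1 (rule 218): 000000010111111000
Gen 2 (rule 225): 111111001011111011
Gen 3 (rule 41): 100000000110000110
Gen 4 (rule 218): 010000001111001111
Gen 5 (rule 225): 000111100111000111
Gen 6 (rule 41): 110100000100010100
Gen 7 (rule 218): 110010001010100010
Gen 8 (rule 225): 010000100101001000
Gen 9 (rule 41): 000110000010000011
Gen 10 (rule 218): 001111000101000111
Gen 11 (rule 225): 100111010010010011
Gen 12 (rule 41): 000100100000000010

Answer: 000100100000000010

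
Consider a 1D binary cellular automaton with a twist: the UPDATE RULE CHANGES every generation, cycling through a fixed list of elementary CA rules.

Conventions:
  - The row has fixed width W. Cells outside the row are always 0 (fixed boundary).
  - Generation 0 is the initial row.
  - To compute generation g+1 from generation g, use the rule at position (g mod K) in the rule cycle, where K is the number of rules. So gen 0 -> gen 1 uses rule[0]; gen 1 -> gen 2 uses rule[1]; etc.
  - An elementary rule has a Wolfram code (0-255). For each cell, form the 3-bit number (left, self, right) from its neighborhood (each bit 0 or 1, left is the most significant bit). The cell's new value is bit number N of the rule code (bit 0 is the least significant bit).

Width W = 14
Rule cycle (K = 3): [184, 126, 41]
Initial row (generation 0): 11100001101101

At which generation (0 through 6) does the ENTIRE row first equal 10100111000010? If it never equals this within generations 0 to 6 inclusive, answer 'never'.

Answer: never

Derivation:
Gen 0: 11100001101101
Gen 1 (rule 184): 11010001011010
Gen 2 (rule 126): 11111011111111
Gen 3 (rule 41): 10000110000000
Gen 4 (rule 184): 01000101000000
Gen 5 (rule 126): 11101111100000
Gen 6 (rule 41): 10011000001111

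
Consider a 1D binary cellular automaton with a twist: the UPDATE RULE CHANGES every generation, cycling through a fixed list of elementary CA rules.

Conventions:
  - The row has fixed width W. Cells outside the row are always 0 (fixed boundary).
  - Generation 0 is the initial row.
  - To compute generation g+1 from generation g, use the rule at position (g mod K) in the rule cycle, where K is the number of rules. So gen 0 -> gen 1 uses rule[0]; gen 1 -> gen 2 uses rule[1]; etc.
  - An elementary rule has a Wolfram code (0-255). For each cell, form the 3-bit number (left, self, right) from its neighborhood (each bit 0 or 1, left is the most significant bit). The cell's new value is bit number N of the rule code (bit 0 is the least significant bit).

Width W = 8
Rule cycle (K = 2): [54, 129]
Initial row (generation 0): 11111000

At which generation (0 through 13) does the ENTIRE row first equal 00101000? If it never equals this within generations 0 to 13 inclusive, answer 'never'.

Gen 0: 11111000
Gen 1 (rule 54): 00000100
Gen 2 (rule 129): 11110001
Gen 3 (rule 54): 00001011
Gen 4 (rule 129): 11100000
Gen 5 (rule 54): 00010000
Gen 6 (rule 129): 11000111
Gen 7 (rule 54): 00101000
Gen 8 (rule 129): 10000011
Gen 9 (rule 54): 11000100
Gen 10 (rule 129): 00010001
Gen 11 (rule 54): 00111011
Gen 12 (rule 129): 10010000
Gen 13 (rule 54): 11111000

Answer: 7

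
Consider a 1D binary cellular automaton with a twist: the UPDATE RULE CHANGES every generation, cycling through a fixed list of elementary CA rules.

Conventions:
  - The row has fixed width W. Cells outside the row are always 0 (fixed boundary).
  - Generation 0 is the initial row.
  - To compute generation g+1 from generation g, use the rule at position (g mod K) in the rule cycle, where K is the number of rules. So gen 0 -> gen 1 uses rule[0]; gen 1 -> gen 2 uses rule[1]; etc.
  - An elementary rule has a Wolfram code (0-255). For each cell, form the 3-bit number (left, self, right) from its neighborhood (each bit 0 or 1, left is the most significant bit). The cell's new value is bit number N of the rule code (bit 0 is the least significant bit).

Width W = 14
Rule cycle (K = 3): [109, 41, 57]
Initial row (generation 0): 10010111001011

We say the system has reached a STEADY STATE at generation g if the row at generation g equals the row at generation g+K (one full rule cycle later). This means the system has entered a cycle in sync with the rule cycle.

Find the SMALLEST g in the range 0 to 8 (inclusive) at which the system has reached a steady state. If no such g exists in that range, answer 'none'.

Gen 0: 10010111001011
Gen 1 (rule 109): 10011101001111
Gen 2 (rule 41): 00010010001000
Gen 3 (rule 57): 11001001100111
Gen 4 (rule 109): 11001001100101
Gen 5 (rule 41): 10000001000010
Gen 6 (rule 57): 01111100111001
Gen 7 (rule 109): 01000100101001
Gen 8 (rule 41): 00010000010000
Gen 9 (rule 57): 11001111001111
Gen 10 (rule 109): 11001001001001
Gen 11 (rule 41): 10000000000000

Answer: none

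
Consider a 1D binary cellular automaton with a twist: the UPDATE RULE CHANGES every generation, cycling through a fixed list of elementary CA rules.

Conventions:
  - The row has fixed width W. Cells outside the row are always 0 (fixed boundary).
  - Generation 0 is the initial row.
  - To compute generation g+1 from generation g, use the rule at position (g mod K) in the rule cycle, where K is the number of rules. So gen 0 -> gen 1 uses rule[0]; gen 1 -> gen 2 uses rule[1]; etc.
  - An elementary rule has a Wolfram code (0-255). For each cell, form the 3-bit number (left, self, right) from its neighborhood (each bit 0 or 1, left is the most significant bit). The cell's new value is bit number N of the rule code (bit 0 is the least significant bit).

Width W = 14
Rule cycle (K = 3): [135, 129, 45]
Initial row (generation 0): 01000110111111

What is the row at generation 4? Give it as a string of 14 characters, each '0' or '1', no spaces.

Answer: 01110010111011

Derivation:
Gen 0: 01000110111111
Gen 1 (rule 135): 11011000011110
Gen 2 (rule 129): 00000011001100
Gen 3 (rule 45): 11111010001001
Gen 4 (rule 135): 01110010111011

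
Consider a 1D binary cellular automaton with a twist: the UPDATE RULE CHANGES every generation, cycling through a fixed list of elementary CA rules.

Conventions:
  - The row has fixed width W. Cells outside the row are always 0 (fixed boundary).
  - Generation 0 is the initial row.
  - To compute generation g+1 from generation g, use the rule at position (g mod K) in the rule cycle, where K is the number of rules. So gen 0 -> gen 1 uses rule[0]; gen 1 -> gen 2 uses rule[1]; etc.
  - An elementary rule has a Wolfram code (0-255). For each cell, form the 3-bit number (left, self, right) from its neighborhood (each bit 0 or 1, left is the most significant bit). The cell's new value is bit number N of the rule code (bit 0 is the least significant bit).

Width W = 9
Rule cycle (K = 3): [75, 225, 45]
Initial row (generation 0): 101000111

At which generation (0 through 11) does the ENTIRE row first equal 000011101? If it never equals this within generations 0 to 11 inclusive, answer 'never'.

Answer: 1

Derivation:
Gen 0: 101000111
Gen 1 (rule 75): 000011101
Gen 2 (rule 225): 111001110
Gen 3 (rule 45): 100001000
Gen 4 (rule 75): 001110011
Gen 5 (rule 225): 100110001
Gen 6 (rule 45): 100100101
Gen 7 (rule 75): 001001000
Gen 8 (rule 225): 100000011
Gen 9 (rule 45): 101111010
Gen 10 (rule 75): 001001000
Gen 11 (rule 225): 100000011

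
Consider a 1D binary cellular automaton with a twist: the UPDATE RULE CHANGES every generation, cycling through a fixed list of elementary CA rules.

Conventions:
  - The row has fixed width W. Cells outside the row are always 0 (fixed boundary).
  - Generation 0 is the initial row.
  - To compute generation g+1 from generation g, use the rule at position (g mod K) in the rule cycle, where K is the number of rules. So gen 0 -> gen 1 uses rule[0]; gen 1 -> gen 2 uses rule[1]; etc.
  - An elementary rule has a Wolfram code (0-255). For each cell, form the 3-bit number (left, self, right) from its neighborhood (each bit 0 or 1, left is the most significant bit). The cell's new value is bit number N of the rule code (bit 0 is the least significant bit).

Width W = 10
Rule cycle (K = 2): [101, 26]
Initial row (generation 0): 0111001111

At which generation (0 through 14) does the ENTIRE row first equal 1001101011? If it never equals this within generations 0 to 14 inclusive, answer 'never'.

Answer: never

Derivation:
Gen 0: 0111001111
Gen 1 (rule 101): 0001000001
Gen 2 (rule 26): 0010100010
Gen 3 (rule 101): 1011101010
Gen 4 (rule 26): 0010000001
Gen 5 (rule 101): 1010111101
Gen 6 (rule 26): 0000100000
Gen 7 (rule 101): 1110101111
Gen 8 (rule 26): 1000001000
Gen 9 (rule 101): 1011101011
Gen 10 (rule 26): 0010000010
Gen 11 (rule 101): 1010111010
Gen 12 (rule 26): 0000100001
Gen 13 (rule 101): 1110101101
Gen 14 (rule 26): 1000001000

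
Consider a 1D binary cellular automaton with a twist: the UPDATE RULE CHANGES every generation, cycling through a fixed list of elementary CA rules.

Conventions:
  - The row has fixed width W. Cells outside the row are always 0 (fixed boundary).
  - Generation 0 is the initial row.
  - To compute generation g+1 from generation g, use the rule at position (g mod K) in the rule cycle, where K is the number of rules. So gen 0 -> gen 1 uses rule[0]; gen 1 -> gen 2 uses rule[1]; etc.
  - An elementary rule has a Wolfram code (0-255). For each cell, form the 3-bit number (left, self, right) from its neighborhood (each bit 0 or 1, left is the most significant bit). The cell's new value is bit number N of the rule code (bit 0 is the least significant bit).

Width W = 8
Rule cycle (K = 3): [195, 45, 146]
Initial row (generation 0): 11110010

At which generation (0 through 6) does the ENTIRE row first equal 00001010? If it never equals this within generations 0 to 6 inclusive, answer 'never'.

Answer: 6

Derivation:
Gen 0: 11110010
Gen 1 (rule 195): 01110100
Gen 2 (rule 45): 01001101
Gen 3 (rule 146): 10110000
Gen 4 (rule 195): 00010111
Gen 5 (rule 45): 11011100
Gen 6 (rule 146): 00001010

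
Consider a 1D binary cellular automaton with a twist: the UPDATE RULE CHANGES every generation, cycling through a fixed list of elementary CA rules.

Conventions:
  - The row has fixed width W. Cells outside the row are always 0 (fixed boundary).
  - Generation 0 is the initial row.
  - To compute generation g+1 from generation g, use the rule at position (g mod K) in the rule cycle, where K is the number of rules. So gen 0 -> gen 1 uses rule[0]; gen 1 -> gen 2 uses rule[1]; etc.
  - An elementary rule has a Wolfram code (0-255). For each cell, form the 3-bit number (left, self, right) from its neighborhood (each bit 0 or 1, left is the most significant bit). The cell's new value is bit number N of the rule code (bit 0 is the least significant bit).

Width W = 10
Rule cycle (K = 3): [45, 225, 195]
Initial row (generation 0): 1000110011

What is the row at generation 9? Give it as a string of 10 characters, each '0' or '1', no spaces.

Answer: 1000001001

Derivation:
Gen 0: 1000110011
Gen 1 (rule 45): 1010100010
Gen 2 (rule 225): 0101001000
Gen 3 (rule 195): 1000010011
Gen 4 (rule 45): 1011010010
Gen 5 (rule 225): 0101100000
Gen 6 (rule 195): 1000101111
Gen 7 (rule 45): 1010111000
Gen 8 (rule 225): 0101011011
Gen 9 (rule 195): 1000001001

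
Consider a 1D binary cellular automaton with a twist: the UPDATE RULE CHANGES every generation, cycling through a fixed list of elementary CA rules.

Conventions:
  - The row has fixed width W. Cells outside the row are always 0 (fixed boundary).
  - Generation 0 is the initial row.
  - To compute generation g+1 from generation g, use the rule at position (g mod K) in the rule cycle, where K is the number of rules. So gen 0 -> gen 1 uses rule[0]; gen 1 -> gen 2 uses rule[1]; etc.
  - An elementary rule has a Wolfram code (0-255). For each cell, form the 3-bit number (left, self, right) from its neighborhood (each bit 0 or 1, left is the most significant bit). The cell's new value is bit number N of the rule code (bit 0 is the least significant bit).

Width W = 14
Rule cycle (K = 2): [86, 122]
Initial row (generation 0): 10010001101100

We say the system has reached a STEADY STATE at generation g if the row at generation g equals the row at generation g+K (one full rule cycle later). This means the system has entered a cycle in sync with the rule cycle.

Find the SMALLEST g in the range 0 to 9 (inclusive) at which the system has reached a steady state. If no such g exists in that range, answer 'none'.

Gen 0: 10010001101100
Gen 1 (rule 86): 11111010100110
Gen 2 (rule 122): 10001101011111
Gen 3 (rule 86): 11010101000001
Gen 4 (rule 122): 11101010100010
Gen 5 (rule 86): 00101010110111
Gen 6 (rule 122): 01010101111101
Gen 7 (rule 86): 11010100000101
Gen 8 (rule 122): 11101010001010
Gen 9 (rule 86): 00101011011011
Gen 10 (rule 122): 01010111111111
Gen 11 (rule 86): 11010000000001

Answer: none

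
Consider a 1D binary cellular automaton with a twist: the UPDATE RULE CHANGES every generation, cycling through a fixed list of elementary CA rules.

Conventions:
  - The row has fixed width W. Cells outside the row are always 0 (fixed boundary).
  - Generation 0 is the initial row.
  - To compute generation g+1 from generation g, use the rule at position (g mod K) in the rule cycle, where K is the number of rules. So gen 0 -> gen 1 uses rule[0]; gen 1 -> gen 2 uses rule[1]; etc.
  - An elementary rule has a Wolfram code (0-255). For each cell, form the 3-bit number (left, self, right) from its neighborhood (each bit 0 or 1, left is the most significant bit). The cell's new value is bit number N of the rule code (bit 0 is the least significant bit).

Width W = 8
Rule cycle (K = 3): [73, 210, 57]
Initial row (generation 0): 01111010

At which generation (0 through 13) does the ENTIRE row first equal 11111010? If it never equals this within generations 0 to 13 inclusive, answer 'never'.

Gen 0: 01111010
Gen 1 (rule 73): 01001000
Gen 2 (rule 210): 10110100
Gen 3 (rule 57): 01101011
Gen 4 (rule 73): 01100011
Gen 5 (rule 210): 10110101
Gen 6 (rule 57): 01101010
Gen 7 (rule 73): 01100000
Gen 8 (rule 210): 10110000
Gen 9 (rule 57): 01101111
Gen 10 (rule 73): 01101001
Gen 11 (rule 210): 10100110
Gen 12 (rule 57): 01010101
Gen 13 (rule 73): 00000000

Answer: never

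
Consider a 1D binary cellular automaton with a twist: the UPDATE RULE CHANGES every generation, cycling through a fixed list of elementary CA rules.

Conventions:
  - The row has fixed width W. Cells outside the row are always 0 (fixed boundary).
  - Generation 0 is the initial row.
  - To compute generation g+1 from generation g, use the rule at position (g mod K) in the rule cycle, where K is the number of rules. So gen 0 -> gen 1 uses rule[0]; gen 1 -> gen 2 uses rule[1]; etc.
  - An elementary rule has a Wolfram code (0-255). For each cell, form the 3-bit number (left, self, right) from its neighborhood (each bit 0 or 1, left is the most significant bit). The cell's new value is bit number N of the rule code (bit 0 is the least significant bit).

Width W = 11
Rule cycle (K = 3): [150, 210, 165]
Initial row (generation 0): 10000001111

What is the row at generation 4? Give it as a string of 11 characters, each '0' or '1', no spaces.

Gen 0: 10000001111
Gen 1 (rule 150): 11000010110
Gen 2 (rule 210): 01100100011
Gen 3 (rule 165): 00000101000
Gen 4 (rule 150): 00001101100

Answer: 00001101100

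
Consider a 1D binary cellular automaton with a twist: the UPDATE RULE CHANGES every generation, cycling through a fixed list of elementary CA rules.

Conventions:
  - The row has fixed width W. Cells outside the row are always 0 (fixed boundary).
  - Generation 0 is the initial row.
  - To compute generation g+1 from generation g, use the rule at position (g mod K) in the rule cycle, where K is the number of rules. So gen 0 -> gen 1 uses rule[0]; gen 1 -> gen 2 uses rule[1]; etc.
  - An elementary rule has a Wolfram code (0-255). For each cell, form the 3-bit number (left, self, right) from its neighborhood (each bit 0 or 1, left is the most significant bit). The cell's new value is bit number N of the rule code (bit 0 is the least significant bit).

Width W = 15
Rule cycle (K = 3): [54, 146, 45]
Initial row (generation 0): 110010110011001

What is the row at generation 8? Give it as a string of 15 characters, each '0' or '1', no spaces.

Gen 0: 110010110011001
Gen 1 (rule 54): 001111001100111
Gen 2 (rule 146): 010110110011010
Gen 3 (rule 45): 011101100010110
Gen 4 (rule 54): 100010010111001
Gen 5 (rule 146): 010101100010110
Gen 6 (rule 45): 011111001011100
Gen 7 (rule 54): 100000111100010
Gen 8 (rule 146): 010001011010101

Answer: 010001011010101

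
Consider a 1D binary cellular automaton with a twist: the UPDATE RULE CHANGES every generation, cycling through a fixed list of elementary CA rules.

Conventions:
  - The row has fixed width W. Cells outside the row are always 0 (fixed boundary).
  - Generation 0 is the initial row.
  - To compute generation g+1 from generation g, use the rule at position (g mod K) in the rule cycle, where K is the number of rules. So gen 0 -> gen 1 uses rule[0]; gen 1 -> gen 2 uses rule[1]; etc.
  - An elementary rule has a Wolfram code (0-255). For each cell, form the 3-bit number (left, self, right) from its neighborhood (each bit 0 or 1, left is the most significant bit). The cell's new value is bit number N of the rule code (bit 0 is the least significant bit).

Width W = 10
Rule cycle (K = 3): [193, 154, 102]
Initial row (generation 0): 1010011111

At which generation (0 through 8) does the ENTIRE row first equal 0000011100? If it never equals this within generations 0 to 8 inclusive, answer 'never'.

Gen 0: 1010011111
Gen 1 (rule 193): 0000001111
Gen 2 (rule 154): 0000011110
Gen 3 (rule 102): 0000100010
Gen 4 (rule 193): 1110001000
Gen 5 (rule 154): 1101010100
Gen 6 (rule 102): 0111111100
Gen 7 (rule 193): 0011111101
Gen 8 (rule 154): 0111111000

Answer: never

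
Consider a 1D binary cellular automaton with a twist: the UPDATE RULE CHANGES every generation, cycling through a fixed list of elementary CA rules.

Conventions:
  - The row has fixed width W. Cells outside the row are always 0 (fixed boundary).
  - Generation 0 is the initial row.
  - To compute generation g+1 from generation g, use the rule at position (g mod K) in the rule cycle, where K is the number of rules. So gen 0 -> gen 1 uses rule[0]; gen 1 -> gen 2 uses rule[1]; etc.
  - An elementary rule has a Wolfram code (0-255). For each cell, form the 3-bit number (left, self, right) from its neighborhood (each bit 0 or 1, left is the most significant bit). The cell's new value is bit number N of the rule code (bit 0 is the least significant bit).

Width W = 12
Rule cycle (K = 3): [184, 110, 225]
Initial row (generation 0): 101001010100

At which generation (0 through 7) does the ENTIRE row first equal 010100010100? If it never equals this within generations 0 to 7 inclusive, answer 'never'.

Gen 0: 101001010100
Gen 1 (rule 184): 010100101010
Gen 2 (rule 110): 111101111110
Gen 3 (rule 225): 011110111110
Gen 4 (rule 184): 011101111101
Gen 5 (rule 110): 110111000111
Gen 6 (rule 225): 011011010011
Gen 7 (rule 184): 010110101010

Answer: never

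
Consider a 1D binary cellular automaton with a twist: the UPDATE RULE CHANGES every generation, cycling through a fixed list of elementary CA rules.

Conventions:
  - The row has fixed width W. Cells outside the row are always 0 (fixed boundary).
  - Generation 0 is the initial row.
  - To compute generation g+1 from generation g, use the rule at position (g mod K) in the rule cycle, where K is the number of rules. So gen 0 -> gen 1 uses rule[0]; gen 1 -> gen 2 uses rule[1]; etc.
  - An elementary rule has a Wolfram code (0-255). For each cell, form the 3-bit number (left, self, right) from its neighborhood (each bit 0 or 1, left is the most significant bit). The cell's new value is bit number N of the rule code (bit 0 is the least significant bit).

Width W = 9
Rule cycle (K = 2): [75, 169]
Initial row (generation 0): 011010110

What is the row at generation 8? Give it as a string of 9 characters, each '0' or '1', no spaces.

Answer: 010110011

Derivation:
Gen 0: 011010110
Gen 1 (rule 75): 111000110
Gen 2 (rule 169): 110010100
Gen 3 (rule 75): 110100001
Gen 4 (rule 169): 101001100
Gen 5 (rule 75): 000011101
Gen 6 (rule 169): 111011010
Gen 7 (rule 75): 101011000
Gen 8 (rule 169): 010110011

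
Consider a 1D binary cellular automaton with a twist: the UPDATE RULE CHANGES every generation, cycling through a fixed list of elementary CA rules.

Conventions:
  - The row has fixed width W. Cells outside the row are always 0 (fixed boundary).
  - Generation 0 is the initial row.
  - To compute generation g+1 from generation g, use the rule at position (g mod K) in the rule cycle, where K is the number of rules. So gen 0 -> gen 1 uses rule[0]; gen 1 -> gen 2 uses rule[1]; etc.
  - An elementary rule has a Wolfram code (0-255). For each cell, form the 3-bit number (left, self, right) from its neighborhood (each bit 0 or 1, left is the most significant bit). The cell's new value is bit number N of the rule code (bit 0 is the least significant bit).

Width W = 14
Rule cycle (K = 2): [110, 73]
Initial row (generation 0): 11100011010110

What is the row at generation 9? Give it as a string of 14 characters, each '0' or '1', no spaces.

Gen 0: 11100011010110
Gen 1 (rule 110): 10100111111110
Gen 2 (rule 73): 00000100000010
Gen 3 (rule 110): 00001100000110
Gen 4 (rule 73): 11101101110110
Gen 5 (rule 110): 10111111011110
Gen 6 (rule 73): 00100001010010
Gen 7 (rule 110): 01100011110110
Gen 8 (rule 73): 01101010010110
Gen 9 (rule 110): 11111110111110

Answer: 11111110111110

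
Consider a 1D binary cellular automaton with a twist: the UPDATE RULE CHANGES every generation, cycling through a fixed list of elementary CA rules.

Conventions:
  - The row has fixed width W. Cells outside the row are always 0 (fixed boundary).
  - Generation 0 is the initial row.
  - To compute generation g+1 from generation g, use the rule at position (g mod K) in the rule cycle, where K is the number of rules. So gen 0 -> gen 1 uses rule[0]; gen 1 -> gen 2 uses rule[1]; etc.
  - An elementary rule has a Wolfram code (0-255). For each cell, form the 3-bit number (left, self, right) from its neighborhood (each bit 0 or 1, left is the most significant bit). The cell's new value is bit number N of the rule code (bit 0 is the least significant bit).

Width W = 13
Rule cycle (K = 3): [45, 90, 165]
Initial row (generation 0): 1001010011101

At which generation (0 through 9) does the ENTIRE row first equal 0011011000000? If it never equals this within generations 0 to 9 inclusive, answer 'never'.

Gen 0: 1001010011101
Gen 1 (rule 45): 1001110010011
Gen 2 (rule 90): 0111011101111
Gen 3 (rule 165): 0010101010110
Gen 4 (rule 45): 1011111111100
Gen 5 (rule 90): 0010000000110
Gen 6 (rule 165): 1010111110000
Gen 7 (rule 45): 1111100000111
Gen 8 (rule 90): 1000110001101
Gen 9 (rule 165): 1010000100011

Answer: never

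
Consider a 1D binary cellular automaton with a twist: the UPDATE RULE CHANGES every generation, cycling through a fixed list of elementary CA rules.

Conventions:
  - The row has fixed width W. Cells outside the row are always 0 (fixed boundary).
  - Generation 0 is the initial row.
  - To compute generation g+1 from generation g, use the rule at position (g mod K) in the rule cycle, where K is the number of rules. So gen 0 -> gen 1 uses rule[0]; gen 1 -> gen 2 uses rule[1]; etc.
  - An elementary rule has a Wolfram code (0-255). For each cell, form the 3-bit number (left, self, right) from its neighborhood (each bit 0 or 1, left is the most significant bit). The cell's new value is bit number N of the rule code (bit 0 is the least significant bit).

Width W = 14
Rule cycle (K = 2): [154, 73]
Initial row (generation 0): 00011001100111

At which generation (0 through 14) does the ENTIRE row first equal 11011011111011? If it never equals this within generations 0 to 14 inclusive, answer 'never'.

Gen 0: 00011001100111
Gen 1 (rule 154): 00110111011110
Gen 2 (rule 73): 10110101010010
Gen 3 (rule 154): 00100000001101
Gen 4 (rule 73): 10001111101100
Gen 5 (rule 154): 01011111001010
Gen 6 (rule 73): 00010001000000
Gen 7 (rule 154): 00101010100000
Gen 8 (rule 73): 10000000001111
Gen 9 (rule 154): 01000000011110
Gen 10 (rule 73): 00011111010010
Gen 11 (rule 154): 00111110001101
Gen 12 (rule 73): 10100010101100
Gen 13 (rule 154): 00010100001010
Gen 14 (rule 73): 11000001100000

Answer: never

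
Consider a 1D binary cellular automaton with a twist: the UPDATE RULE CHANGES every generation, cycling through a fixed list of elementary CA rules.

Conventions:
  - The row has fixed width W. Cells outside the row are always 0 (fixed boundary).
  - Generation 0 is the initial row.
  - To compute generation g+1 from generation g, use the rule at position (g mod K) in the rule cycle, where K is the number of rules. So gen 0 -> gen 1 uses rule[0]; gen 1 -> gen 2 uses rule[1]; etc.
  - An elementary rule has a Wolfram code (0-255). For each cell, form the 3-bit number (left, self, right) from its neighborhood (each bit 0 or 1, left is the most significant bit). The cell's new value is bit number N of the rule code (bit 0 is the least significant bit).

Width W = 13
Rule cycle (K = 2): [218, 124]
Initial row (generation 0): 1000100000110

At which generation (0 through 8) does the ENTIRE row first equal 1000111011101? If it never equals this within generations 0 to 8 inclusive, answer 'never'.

Answer: never

Derivation:
Gen 0: 1000100000110
Gen 1 (rule 218): 0101010001111
Gen 2 (rule 124): 0111111001001
Gen 3 (rule 218): 1111111110110
Gen 4 (rule 124): 1000000011111
Gen 5 (rule 218): 0100000111111
Gen 6 (rule 124): 0110000100001
Gen 7 (rule 218): 1111001010010
Gen 8 (rule 124): 1001101111011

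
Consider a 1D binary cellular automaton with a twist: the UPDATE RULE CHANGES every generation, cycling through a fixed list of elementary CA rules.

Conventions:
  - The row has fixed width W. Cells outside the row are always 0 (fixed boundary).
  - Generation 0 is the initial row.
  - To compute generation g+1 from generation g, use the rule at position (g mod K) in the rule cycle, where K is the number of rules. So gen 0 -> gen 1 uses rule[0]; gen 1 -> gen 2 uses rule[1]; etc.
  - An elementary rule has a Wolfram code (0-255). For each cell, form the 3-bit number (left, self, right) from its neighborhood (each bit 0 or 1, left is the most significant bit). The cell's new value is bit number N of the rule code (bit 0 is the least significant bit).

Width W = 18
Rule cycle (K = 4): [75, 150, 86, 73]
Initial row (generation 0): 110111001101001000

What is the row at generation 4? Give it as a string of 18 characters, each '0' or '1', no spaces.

Gen 0: 110111001101001000
Gen 1 (rule 75): 110101011100010011
Gen 2 (rule 150): 000101001010111100
Gen 3 (rule 86): 001101111010000110
Gen 4 (rule 73): 101101001000110110

Answer: 101101001000110110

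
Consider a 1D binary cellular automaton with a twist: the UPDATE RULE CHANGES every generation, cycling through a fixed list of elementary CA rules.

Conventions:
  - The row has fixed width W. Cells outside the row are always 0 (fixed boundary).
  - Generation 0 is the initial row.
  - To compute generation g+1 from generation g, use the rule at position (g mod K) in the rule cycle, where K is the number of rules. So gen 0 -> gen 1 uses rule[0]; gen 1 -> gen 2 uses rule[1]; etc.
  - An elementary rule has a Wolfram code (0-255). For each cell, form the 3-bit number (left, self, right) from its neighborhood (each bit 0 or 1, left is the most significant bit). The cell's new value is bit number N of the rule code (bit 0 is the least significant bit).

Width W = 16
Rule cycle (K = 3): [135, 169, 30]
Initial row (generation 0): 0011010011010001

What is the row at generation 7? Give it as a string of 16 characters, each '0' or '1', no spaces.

Answer: 0001111111110010

Derivation:
Gen 0: 0011010011010001
Gen 1 (rule 135): 1100010100010111
Gen 2 (rule 169): 1001001001001110
Gen 3 (rule 30): 1111111111111001
Gen 4 (rule 135): 0111111111110011
Gen 5 (rule 169): 0111111111100010
Gen 6 (rule 30): 1100000000010111
Gen 7 (rule 135): 0001111111110010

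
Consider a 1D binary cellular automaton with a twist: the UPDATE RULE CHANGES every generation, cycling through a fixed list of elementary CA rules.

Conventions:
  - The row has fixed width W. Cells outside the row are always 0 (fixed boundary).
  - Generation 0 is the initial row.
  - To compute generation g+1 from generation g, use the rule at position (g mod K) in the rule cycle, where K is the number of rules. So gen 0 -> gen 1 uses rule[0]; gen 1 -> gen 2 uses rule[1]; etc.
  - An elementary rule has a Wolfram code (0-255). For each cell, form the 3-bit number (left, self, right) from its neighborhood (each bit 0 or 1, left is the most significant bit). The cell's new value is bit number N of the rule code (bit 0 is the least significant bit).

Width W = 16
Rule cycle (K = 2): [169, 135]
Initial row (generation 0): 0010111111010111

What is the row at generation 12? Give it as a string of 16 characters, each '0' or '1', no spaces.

Answer: 1010000101000001

Derivation:
Gen 0: 0010111111010111
Gen 1 (rule 169): 1001111110101110
Gen 2 (rule 135): 1010111100100100
Gen 3 (rule 169): 0101111000000001
Gen 4 (rule 135): 1100110011111111
Gen 5 (rule 169): 1000100011111110
Gen 6 (rule 135): 1011101101111100
Gen 7 (rule 169): 0111011011111001
Gen 8 (rule 135): 1010000001110011
Gen 9 (rule 169): 0100111101100010
Gen 10 (rule 135): 1101011000001110
Gen 11 (rule 169): 1010110011101100
Gen 12 (rule 135): 1010000101000001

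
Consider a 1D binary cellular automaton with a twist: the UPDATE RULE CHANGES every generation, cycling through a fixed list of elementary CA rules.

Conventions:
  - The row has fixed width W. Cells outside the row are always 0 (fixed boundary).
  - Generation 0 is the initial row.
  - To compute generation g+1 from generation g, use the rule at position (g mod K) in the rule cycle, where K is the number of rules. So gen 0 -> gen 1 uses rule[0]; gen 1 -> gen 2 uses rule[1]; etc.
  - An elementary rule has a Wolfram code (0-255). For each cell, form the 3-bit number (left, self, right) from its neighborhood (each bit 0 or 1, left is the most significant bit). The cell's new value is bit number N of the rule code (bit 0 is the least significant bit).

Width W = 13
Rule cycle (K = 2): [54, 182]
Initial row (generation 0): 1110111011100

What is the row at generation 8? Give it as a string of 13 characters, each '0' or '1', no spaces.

Answer: 1110111011100

Derivation:
Gen 0: 1110111011100
Gen 1 (rule 54): 0001000100010
Gen 2 (rule 182): 0011101110111
Gen 3 (rule 54): 0100010001000
Gen 4 (rule 182): 1110111011100
Gen 5 (rule 54): 0001000100010
Gen 6 (rule 182): 0011101110111
Gen 7 (rule 54): 0100010001000
Gen 8 (rule 182): 1110111011100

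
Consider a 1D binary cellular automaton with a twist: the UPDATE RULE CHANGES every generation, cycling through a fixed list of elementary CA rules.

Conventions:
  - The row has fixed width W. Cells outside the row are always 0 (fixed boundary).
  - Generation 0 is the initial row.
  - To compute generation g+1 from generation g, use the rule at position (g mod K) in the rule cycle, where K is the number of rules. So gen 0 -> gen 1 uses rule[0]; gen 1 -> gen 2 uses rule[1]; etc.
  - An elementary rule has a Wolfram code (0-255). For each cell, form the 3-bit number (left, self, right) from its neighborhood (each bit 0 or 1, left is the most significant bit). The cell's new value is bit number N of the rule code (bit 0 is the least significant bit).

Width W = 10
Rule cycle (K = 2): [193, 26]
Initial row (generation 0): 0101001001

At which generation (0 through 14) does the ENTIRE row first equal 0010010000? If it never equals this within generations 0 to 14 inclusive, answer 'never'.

Answer: 13

Derivation:
Gen 0: 0101001001
Gen 1 (rule 193): 0000000000
Gen 2 (rule 26): 0000000000
Gen 3 (rule 193): 1111111111
Gen 4 (rule 26): 1000000000
Gen 5 (rule 193): 0011111111
Gen 6 (rule 26): 0110000000
Gen 7 (rule 193): 0010111111
Gen 8 (rule 26): 0100100000
Gen 9 (rule 193): 0000001111
Gen 10 (rule 26): 0000011000
Gen 11 (rule 193): 1111001011
Gen 12 (rule 26): 1000110010
Gen 13 (rule 193): 0010010000
Gen 14 (rule 26): 0101101000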